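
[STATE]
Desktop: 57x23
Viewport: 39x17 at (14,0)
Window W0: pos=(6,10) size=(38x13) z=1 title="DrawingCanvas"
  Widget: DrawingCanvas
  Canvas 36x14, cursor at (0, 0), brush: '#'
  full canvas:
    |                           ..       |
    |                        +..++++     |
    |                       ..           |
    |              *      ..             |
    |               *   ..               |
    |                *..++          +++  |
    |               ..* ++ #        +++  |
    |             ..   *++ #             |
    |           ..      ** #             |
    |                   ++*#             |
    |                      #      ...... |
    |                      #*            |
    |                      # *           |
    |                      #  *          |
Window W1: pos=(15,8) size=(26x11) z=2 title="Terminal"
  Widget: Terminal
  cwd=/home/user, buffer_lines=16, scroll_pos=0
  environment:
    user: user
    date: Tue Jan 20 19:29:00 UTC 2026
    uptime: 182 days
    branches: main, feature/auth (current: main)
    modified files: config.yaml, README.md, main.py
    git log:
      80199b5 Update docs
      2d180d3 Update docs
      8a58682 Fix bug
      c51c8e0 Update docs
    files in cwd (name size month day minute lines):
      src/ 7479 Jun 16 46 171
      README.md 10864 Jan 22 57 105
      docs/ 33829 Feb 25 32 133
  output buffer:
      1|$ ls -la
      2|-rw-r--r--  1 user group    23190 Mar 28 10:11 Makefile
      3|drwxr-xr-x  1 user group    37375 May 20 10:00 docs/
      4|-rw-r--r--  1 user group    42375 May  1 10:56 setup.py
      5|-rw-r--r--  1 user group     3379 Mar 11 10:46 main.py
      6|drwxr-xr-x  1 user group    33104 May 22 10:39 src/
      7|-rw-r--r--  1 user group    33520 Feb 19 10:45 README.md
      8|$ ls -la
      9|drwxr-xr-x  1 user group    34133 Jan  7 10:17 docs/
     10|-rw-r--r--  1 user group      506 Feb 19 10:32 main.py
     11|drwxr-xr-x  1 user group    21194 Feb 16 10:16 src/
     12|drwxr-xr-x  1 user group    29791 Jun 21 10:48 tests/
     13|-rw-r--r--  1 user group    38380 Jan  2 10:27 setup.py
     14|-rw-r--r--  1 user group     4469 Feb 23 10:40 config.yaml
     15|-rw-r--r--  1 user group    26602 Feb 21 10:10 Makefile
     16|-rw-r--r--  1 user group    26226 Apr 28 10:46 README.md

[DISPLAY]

                                       
                                       
                                       
                                       
                                       
                                       
                                       
                                       
 ┏━━━━━━━━━━━━━━━━━━━━━━━━┓            
 ┃ Terminal               ┃            
━┠────────────────────────┨━━┓         
g┃$ ls -la                ┃  ┃         
─┃-rw-r--r--  1 user group┃──┨         
 ┃drwxr-xr-x  1 user group┃  ┃         
 ┃-rw-r--r--  1 user group┃  ┃         
 ┃-rw-r--r--  1 user group┃  ┃         
 ┃drwxr-xr-x  1 user group┃  ┃         


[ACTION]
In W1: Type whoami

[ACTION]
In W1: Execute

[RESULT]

                                       
                                       
                                       
                                       
                                       
                                       
                                       
                                       
 ┏━━━━━━━━━━━━━━━━━━━━━━━━┓            
 ┃ Terminal               ┃            
━┠────────────────────────┨━━┓         
g┃-rw-r--r--  1 user group┃  ┃         
─┃-rw-r--r--  1 user group┃──┨         
 ┃-rw-r--r--  1 user group┃  ┃         
 ┃-rw-r--r--  1 user group┃  ┃         
 ┃$ whoami                ┃  ┃         
 ┃user                    ┃  ┃         


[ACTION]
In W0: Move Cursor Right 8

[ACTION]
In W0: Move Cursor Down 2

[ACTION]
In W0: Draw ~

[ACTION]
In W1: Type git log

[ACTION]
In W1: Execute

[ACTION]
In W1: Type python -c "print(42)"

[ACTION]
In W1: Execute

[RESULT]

                                       
                                       
                                       
                                       
                                       
                                       
                                       
                                       
 ┏━━━━━━━━━━━━━━━━━━━━━━━━┓            
 ┃ Terminal               ┃            
━┠────────────────────────┨━━┓         
g┃80199b5 Update docs     ┃  ┃         
─┃2d180d3 Update docs     ┃──┨         
 ┃8a58682 Fix bug         ┃  ┃         
 ┃c51c8e0 Update docs     ┃  ┃         
 ┃$ python -c "print(42)" ┃  ┃         
 ┃42                      ┃  ┃         


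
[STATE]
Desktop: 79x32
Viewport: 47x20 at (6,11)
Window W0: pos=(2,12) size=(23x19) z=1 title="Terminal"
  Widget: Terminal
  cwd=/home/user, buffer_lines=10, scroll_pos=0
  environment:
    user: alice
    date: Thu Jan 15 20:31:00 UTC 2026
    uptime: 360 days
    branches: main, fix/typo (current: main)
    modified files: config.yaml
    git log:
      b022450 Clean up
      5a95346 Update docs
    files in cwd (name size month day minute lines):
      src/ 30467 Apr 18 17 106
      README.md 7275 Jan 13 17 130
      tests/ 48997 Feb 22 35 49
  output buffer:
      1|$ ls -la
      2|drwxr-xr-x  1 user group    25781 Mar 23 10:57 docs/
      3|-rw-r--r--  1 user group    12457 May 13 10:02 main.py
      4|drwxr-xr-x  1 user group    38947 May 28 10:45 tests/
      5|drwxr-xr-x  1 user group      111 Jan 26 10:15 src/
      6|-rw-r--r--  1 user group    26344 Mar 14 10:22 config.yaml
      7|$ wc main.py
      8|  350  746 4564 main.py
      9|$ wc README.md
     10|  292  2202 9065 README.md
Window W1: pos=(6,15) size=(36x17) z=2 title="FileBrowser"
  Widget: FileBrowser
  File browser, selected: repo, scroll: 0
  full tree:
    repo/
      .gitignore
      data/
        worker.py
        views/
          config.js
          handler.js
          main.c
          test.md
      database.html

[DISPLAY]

                                               
━━━━━━━━━━━━━━━━━━┓                            
rminal            ┃                            
──────────────────┨                            
┏━━━━━━━━━━━━━━━━━━━━━━━━━━━━━━━━━━┓           
┃ FileBrowser                      ┃           
┠──────────────────────────────────┨           
┃> [-] repo/                       ┃           
┃    .gitignore                    ┃           
┃    [+] data/                     ┃           
┃    database.html                 ┃           
┃                                  ┃           
┃                                  ┃           
┃                                  ┃           
┃                                  ┃           
┃                                  ┃           
┃                                  ┃           
┃                                  ┃           
┃                                  ┃           
┃                                  ┃           


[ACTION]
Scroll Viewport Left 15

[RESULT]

                                               
  ┏━━━━━━━━━━━━━━━━━━━━━┓                      
  ┃ Terminal            ┃                      
  ┠─────────────────────┨                      
  ┃$ l┏━━━━━━━━━━━━━━━━━━━━━━━━━━━━━━━━━━┓     
  ┃drw┃ FileBrowser                      ┃     
  ┃-rw┠──────────────────────────────────┨     
  ┃drw┃> [-] repo/                       ┃     
  ┃drw┃    .gitignore                    ┃     
  ┃-rw┃    [+] data/                     ┃     
  ┃$ w┃    database.html                 ┃     
  ┃  3┃                                  ┃     
  ┃$ w┃                                  ┃     
  ┃  2┃                                  ┃     
  ┃$ █┃                                  ┃     
  ┃   ┃                                  ┃     
  ┃   ┃                                  ┃     
  ┃   ┃                                  ┃     
  ┃   ┃                                  ┃     
  ┗━━━┃                                  ┃     


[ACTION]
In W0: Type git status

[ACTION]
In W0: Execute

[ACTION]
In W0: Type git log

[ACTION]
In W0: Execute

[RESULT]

                                               
  ┏━━━━━━━━━━━━━━━━━━━━━┓                      
  ┃ Terminal            ┃                      
  ┠─────────────────────┨                      
  ┃drw┏━━━━━━━━━━━━━━━━━━━━━━━━━━━━━━━━━━┓     
  ┃-rw┃ FileBrowser                      ┃     
  ┃$ w┠──────────────────────────────────┨     
  ┃  3┃> [-] repo/                       ┃     
  ┃$ w┃    .gitignore                    ┃     
  ┃  2┃    [+] data/                     ┃     
  ┃$ g┃    database.html                 ┃     
  ┃On ┃                                  ┃     
  ┃Cha┃                                  ┃     
  ┃   ┃                                  ┃     
  ┃   ┃                                  ┃     
  ┃$ g┃                                  ┃     
  ┃b02┃                                  ┃     
  ┃5a9┃                                  ┃     
  ┃$ █┃                                  ┃     
  ┗━━━┃                                  ┃     


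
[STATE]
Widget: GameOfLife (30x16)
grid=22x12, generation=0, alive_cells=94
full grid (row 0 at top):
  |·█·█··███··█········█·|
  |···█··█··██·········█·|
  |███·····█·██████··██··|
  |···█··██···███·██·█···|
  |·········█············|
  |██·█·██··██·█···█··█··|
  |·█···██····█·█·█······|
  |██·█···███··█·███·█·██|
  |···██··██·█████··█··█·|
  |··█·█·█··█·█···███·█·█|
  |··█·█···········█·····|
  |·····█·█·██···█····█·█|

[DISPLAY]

Gen: 0                        
·█·█··███··█········█·        
···█··█··██·········█·        
███·····█·██████··██··        
···█··██···███·██·█···        
·········█············        
██·█·██··██·█···█··█··        
·█···██····█·█·█······        
██·█···███··█·███·█·██        
···██··██·█████··█··█·        
··█·█·█··█·█···███·█·█        
··█·█···········█·····        
·····█·█·██···█····█·█        
                              
                              
                              


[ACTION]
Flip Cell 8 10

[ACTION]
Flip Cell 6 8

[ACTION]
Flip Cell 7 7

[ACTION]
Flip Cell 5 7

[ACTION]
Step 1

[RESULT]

Gen: 1                        
··█···█████···········        
█··█··█······██·····█·        
·███··█·█······█████··        
·██····███·····█████··        
··█·██···█···█·███····        
███·██·█·████·········        
·····█·····█·█···█·██·        
██·█·██··██·····██·███        
·█··██·█···█··········        
··█·█··██·██·███·██·█·        
····█·█·██······███···        
······················        
                              
                              
                              


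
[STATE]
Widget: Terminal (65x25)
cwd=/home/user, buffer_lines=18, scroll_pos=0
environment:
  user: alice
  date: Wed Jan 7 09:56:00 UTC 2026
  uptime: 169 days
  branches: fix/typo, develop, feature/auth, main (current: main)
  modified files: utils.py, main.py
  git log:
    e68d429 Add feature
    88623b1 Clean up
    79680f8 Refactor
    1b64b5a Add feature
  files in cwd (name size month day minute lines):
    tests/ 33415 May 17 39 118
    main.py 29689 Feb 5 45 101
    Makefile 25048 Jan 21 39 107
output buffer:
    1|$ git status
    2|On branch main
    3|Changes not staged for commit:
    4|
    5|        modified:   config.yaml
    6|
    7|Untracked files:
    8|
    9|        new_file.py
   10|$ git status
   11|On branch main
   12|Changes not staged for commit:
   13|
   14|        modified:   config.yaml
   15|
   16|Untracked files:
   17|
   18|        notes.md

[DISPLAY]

$ git status                                                     
On branch main                                                   
Changes not staged for commit:                                   
                                                                 
        modified:   config.yaml                                  
                                                                 
Untracked files:                                                 
                                                                 
        new_file.py                                              
$ git status                                                     
On branch main                                                   
Changes not staged for commit:                                   
                                                                 
        modified:   config.yaml                                  
                                                                 
Untracked files:                                                 
                                                                 
        notes.md                                                 
$ █                                                              
                                                                 
                                                                 
                                                                 
                                                                 
                                                                 
                                                                 


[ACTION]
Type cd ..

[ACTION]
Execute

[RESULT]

$ git status                                                     
On branch main                                                   
Changes not staged for commit:                                   
                                                                 
        modified:   config.yaml                                  
                                                                 
Untracked files:                                                 
                                                                 
        new_file.py                                              
$ git status                                                     
On branch main                                                   
Changes not staged for commit:                                   
                                                                 
        modified:   config.yaml                                  
                                                                 
Untracked files:                                                 
                                                                 
        notes.md                                                 
$ cd ..                                                          
                                                                 
$ █                                                              
                                                                 
                                                                 
                                                                 
                                                                 


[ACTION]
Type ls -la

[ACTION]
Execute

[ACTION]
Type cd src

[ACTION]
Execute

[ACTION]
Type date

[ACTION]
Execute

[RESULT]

        modified:   config.yaml                                  
                                                                 
Untracked files:                                                 
                                                                 
        new_file.py                                              
$ git status                                                     
On branch main                                                   
Changes not staged for commit:                                   
                                                                 
        modified:   config.yaml                                  
                                                                 
Untracked files:                                                 
                                                                 
        notes.md                                                 
$ cd ..                                                          
                                                                 
$ ls -la                                                         
drwxr-xr-x  1 alice group    33415 May 17 10:39 tests/           
-rw-r--r--  1 alice group    29689 Feb  5 10:45 main.py          
-rw-r--r--  1 alice group    25048 Jan 21 10:39 Makefile         
$ cd src                                                         
                                                                 
$ date                                                           
Wed Jan 7 09:56:00 UTC 2026                                      
$ █                                                              


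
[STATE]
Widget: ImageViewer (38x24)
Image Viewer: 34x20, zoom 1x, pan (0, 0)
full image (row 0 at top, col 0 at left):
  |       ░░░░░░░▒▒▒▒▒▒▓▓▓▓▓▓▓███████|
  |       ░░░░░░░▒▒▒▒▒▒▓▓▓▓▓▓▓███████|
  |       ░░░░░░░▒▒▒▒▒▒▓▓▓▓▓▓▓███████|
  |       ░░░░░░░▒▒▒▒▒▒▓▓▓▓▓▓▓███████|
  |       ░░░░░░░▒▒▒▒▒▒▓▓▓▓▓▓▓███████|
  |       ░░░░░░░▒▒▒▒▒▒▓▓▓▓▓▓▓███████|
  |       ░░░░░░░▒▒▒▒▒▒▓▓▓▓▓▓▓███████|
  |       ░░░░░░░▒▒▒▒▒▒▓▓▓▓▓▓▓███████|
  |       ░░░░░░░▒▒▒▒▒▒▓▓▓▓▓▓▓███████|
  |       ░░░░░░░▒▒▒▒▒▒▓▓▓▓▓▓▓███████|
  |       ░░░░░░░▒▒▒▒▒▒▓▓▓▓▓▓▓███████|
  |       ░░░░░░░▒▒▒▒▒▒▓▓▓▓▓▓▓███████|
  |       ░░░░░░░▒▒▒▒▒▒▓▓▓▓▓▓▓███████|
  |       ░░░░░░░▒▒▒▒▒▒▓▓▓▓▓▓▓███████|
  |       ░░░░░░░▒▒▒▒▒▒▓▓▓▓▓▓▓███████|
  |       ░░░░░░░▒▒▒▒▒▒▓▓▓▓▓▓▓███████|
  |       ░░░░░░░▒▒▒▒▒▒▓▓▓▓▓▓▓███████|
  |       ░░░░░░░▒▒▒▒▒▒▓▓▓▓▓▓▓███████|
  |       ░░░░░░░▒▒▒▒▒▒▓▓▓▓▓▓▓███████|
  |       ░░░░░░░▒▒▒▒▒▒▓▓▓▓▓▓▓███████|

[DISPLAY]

       ░░░░░░░▒▒▒▒▒▒▓▓▓▓▓▓▓███████    
       ░░░░░░░▒▒▒▒▒▒▓▓▓▓▓▓▓███████    
       ░░░░░░░▒▒▒▒▒▒▓▓▓▓▓▓▓███████    
       ░░░░░░░▒▒▒▒▒▒▓▓▓▓▓▓▓███████    
       ░░░░░░░▒▒▒▒▒▒▓▓▓▓▓▓▓███████    
       ░░░░░░░▒▒▒▒▒▒▓▓▓▓▓▓▓███████    
       ░░░░░░░▒▒▒▒▒▒▓▓▓▓▓▓▓███████    
       ░░░░░░░▒▒▒▒▒▒▓▓▓▓▓▓▓███████    
       ░░░░░░░▒▒▒▒▒▒▓▓▓▓▓▓▓███████    
       ░░░░░░░▒▒▒▒▒▒▓▓▓▓▓▓▓███████    
       ░░░░░░░▒▒▒▒▒▒▓▓▓▓▓▓▓███████    
       ░░░░░░░▒▒▒▒▒▒▓▓▓▓▓▓▓███████    
       ░░░░░░░▒▒▒▒▒▒▓▓▓▓▓▓▓███████    
       ░░░░░░░▒▒▒▒▒▒▓▓▓▓▓▓▓███████    
       ░░░░░░░▒▒▒▒▒▒▓▓▓▓▓▓▓███████    
       ░░░░░░░▒▒▒▒▒▒▓▓▓▓▓▓▓███████    
       ░░░░░░░▒▒▒▒▒▒▓▓▓▓▓▓▓███████    
       ░░░░░░░▒▒▒▒▒▒▓▓▓▓▓▓▓███████    
       ░░░░░░░▒▒▒▒▒▒▓▓▓▓▓▓▓███████    
       ░░░░░░░▒▒▒▒▒▒▓▓▓▓▓▓▓███████    
                                      
                                      
                                      
                                      


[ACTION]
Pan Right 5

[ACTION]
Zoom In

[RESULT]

         ░░░░░░░░░░░░░░▒▒▒▒▒▒▒▒▒▒▒▒▓▓▓
         ░░░░░░░░░░░░░░▒▒▒▒▒▒▒▒▒▒▒▒▓▓▓
         ░░░░░░░░░░░░░░▒▒▒▒▒▒▒▒▒▒▒▒▓▓▓
         ░░░░░░░░░░░░░░▒▒▒▒▒▒▒▒▒▒▒▒▓▓▓
         ░░░░░░░░░░░░░░▒▒▒▒▒▒▒▒▒▒▒▒▓▓▓
         ░░░░░░░░░░░░░░▒▒▒▒▒▒▒▒▒▒▒▒▓▓▓
         ░░░░░░░░░░░░░░▒▒▒▒▒▒▒▒▒▒▒▒▓▓▓
         ░░░░░░░░░░░░░░▒▒▒▒▒▒▒▒▒▒▒▒▓▓▓
         ░░░░░░░░░░░░░░▒▒▒▒▒▒▒▒▒▒▒▒▓▓▓
         ░░░░░░░░░░░░░░▒▒▒▒▒▒▒▒▒▒▒▒▓▓▓
         ░░░░░░░░░░░░░░▒▒▒▒▒▒▒▒▒▒▒▒▓▓▓
         ░░░░░░░░░░░░░░▒▒▒▒▒▒▒▒▒▒▒▒▓▓▓
         ░░░░░░░░░░░░░░▒▒▒▒▒▒▒▒▒▒▒▒▓▓▓
         ░░░░░░░░░░░░░░▒▒▒▒▒▒▒▒▒▒▒▒▓▓▓
         ░░░░░░░░░░░░░░▒▒▒▒▒▒▒▒▒▒▒▒▓▓▓
         ░░░░░░░░░░░░░░▒▒▒▒▒▒▒▒▒▒▒▒▓▓▓
         ░░░░░░░░░░░░░░▒▒▒▒▒▒▒▒▒▒▒▒▓▓▓
         ░░░░░░░░░░░░░░▒▒▒▒▒▒▒▒▒▒▒▒▓▓▓
         ░░░░░░░░░░░░░░▒▒▒▒▒▒▒▒▒▒▒▒▓▓▓
         ░░░░░░░░░░░░░░▒▒▒▒▒▒▒▒▒▒▒▒▓▓▓
         ░░░░░░░░░░░░░░▒▒▒▒▒▒▒▒▒▒▒▒▓▓▓
         ░░░░░░░░░░░░░░▒▒▒▒▒▒▒▒▒▒▒▒▓▓▓
         ░░░░░░░░░░░░░░▒▒▒▒▒▒▒▒▒▒▒▒▓▓▓
         ░░░░░░░░░░░░░░▒▒▒▒▒▒▒▒▒▒▒▒▓▓▓


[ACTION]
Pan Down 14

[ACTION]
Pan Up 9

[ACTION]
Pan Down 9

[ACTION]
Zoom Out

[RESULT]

  ░░░░░░░▒▒▒▒▒▒▓▓▓▓▓▓▓███████         
  ░░░░░░░▒▒▒▒▒▒▓▓▓▓▓▓▓███████         
  ░░░░░░░▒▒▒▒▒▒▓▓▓▓▓▓▓███████         
  ░░░░░░░▒▒▒▒▒▒▓▓▓▓▓▓▓███████         
  ░░░░░░░▒▒▒▒▒▒▓▓▓▓▓▓▓███████         
  ░░░░░░░▒▒▒▒▒▒▓▓▓▓▓▓▓███████         
                                      
                                      
                                      
                                      
                                      
                                      
                                      
                                      
                                      
                                      
                                      
                                      
                                      
                                      
                                      
                                      
                                      
                                      


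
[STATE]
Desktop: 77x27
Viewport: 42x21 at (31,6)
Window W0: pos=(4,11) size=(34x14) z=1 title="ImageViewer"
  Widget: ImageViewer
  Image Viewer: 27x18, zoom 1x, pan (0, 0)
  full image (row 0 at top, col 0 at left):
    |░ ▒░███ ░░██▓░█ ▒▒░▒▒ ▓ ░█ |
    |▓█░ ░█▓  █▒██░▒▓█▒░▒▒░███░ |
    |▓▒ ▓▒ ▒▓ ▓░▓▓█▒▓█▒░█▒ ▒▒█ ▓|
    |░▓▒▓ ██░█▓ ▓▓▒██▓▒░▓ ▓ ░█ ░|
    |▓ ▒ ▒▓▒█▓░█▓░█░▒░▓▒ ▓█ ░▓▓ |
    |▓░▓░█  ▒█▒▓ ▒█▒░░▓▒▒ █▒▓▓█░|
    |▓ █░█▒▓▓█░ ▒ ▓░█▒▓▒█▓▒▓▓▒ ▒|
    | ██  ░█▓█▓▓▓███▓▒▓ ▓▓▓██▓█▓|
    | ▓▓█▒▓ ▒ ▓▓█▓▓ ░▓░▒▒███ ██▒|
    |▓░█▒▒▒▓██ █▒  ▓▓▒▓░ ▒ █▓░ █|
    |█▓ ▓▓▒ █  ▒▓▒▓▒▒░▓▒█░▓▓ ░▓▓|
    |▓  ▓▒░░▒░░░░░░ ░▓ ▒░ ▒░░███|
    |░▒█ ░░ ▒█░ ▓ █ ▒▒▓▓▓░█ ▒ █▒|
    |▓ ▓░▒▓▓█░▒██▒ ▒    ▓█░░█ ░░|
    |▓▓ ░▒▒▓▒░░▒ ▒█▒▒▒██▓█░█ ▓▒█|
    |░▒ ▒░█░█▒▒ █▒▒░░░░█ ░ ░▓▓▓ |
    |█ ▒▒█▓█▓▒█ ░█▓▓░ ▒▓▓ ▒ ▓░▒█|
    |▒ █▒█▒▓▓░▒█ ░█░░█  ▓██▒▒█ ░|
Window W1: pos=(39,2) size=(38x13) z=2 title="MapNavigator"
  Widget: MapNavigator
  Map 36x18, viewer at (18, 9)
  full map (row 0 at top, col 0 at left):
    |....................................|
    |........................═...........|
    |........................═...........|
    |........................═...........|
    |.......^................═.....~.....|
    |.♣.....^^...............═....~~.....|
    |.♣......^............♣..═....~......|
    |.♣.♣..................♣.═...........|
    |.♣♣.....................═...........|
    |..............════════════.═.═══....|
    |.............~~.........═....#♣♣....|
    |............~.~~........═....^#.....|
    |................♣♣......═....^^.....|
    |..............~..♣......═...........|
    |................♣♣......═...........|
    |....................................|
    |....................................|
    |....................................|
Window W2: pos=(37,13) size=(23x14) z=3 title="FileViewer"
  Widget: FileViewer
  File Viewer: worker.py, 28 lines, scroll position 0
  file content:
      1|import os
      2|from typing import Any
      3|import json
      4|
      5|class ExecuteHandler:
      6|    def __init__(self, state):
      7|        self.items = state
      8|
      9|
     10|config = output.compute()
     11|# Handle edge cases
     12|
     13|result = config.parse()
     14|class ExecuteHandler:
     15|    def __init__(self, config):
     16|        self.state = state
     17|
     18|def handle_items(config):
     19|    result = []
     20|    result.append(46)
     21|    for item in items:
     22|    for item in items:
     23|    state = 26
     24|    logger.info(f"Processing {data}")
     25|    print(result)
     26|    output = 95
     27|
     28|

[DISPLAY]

        ┃.♣......^............♣..═....~...
        ┃.♣.♣..................♣.═........
        ┃.♣♣.....................═........
        ┃..............════@═══════.═.═══.
        ┃.............~~.........═....#♣♣.
━━━━━━┓ ┃............~.~~........═....^#..
      ┃ ┃................♣♣......═....^^..
──────┏━━━━━━━━━━━━━━━━━━━━━┓....═........
      ┃ FileViewer          ┃━━━━━━━━━━━━━
      ┠─────────────────────┨             
▓     ┃import os           ▲┃             
░     ┃from typing import A█┃             
      ┃import json         ░┃             
░     ┃                    ░┃             
▒     ┃class ExecuteHandler░┃             
▓     ┃    def __init__(sel░┃             
▒     ┃        self.items =░┃             
█     ┃                    ░┃             
━━━━━━┃                    ░┃             
      ┃config = output.comp▼┃             
      ┗━━━━━━━━━━━━━━━━━━━━━┛             


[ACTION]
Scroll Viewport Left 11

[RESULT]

                   ┃.♣......^............♣
                   ┃.♣.♣..................
                   ┃.♣♣...................
                   ┃..............════@═══
                   ┃.............~~.......
━━━━━━━━━━━━━━━━━┓ ┃............~.~~......
                 ┃ ┃................♣♣....
─────────────────┏━━━━━━━━━━━━━━━━━━━━━┓..
 ▒▒░▒▒ ▓ ░█      ┃ FileViewer          ┃━━
▓█▒░▒▒░███░      ┠─────────────────────┨  
▓█▒░█▒ ▒▒█ ▓     ┃import os           ▲┃  
█▓▒░▓ ▓ ░█ ░     ┃from typing import A█┃  
▒░▓▒ ▓█ ░▓▓      ┃import json         ░┃  
░░▓▒▒ █▒▓▓█░     ┃                    ░┃  
█▒▓▒█▓▒▓▓▒ ▒     ┃class ExecuteHandler░┃  
▓▒▓ ▓▓▓██▓█▓     ┃    def __init__(sel░┃  
░▓░▒▒███ ██▒     ┃        self.items =░┃  
▓▒▓░ ▒ █▓░ █     ┃                    ░┃  
━━━━━━━━━━━━━━━━━┃                    ░┃  
                 ┃config = output.comp▼┃  
                 ┗━━━━━━━━━━━━━━━━━━━━━┛  


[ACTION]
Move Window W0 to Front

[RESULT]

                   ┃.♣......^............♣
                   ┃.♣.♣..................
                   ┃.♣♣...................
                   ┃..............════@═══
                   ┃.............~~.......
━━━━━━━━━━━━━━━━━┓ ┃............~.~~......
                 ┃ ┃................♣♣....
─────────────────┨━━━━━━━━━━━━━━━━━━━━━┓..
 ▒▒░▒▒ ▓ ░█      ┃ FileViewer          ┃━━
▓█▒░▒▒░███░      ┃─────────────────────┨  
▓█▒░█▒ ▒▒█ ▓     ┃import os           ▲┃  
█▓▒░▓ ▓ ░█ ░     ┃from typing import A█┃  
▒░▓▒ ▓█ ░▓▓      ┃import json         ░┃  
░░▓▒▒ █▒▓▓█░     ┃                    ░┃  
█▒▓▒█▓▒▓▓▒ ▒     ┃class ExecuteHandler░┃  
▓▒▓ ▓▓▓██▓█▓     ┃    def __init__(sel░┃  
░▓░▒▒███ ██▒     ┃        self.items =░┃  
▓▒▓░ ▒ █▓░ █     ┃                    ░┃  
━━━━━━━━━━━━━━━━━┛                    ░┃  
                 ┃config = output.comp▼┃  
                 ┗━━━━━━━━━━━━━━━━━━━━━┛  


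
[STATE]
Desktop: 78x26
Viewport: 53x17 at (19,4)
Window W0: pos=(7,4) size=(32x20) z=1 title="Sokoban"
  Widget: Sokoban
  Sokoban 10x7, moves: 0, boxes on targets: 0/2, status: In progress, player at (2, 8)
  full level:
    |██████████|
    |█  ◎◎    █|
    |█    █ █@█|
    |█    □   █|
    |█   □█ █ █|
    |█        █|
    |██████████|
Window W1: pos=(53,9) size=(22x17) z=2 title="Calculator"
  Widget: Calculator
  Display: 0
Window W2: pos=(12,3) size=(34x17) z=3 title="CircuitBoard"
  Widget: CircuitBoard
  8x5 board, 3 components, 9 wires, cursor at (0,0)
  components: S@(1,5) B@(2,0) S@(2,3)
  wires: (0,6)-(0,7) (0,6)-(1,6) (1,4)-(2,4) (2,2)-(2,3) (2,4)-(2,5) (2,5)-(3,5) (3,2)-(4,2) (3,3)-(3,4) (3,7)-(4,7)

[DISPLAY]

itBoard                   ┃                          
──────────────────────────┨                          
 2 3 4 5 6 7              ┃                          
                      · ─ ┃                          
                      │   ┃                          
              ·   S   ·   ┃       ┏━━━━━━━━━━━━━━━━━━
              │           ┃       ┃ Calculator       
      · ─ S   · ─ ·       ┃       ┠──────────────────
                  │       ┃       ┃                  
      ·   · ─ ·   ·       ┃       ┃┌───┬───┬───┬───┐ 
      │                   ┃       ┃│ 7 │ 8 │ 9 │ ÷ │ 
      ·                   ┃       ┃├───┼───┼───┼───┤ 
: (0,0)                   ┃       ┃│ 4 │ 5 │ 6 │ × │ 
                          ┃       ┃├───┼───┼───┼───┤ 
                          ┃       ┃│ 1 │ 2 │ 3 │ - │ 
━━━━━━━━━━━━━━━━━━━━━━━━━━┛       ┃├───┼───┼───┼───┤ 
                   ┃              ┃│ 0 │ . │ = │ + │ 


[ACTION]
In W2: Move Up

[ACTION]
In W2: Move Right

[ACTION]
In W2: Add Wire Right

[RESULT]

itBoard                   ┃                          
──────────────────────────┨                          
 2 3 4 5 6 7              ┃                          
 [.]─ ·               · ─ ┃                          
                      │   ┃                          
              ·   S   ·   ┃       ┏━━━━━━━━━━━━━━━━━━
              │           ┃       ┃ Calculator       
      · ─ S   · ─ ·       ┃       ┠──────────────────
                  │       ┃       ┃                  
      ·   · ─ ·   ·       ┃       ┃┌───┬───┬───┬───┐ 
      │                   ┃       ┃│ 7 │ 8 │ 9 │ ÷ │ 
      ·                   ┃       ┃├───┼───┼───┼───┤ 
: (0,1)                   ┃       ┃│ 4 │ 5 │ 6 │ × │ 
                          ┃       ┃├───┼───┼───┼───┤ 
                          ┃       ┃│ 1 │ 2 │ 3 │ - │ 
━━━━━━━━━━━━━━━━━━━━━━━━━━┛       ┃├───┼───┼───┼───┤ 
                   ┃              ┃│ 0 │ . │ = │ + │ 


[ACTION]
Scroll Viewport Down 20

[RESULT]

              ·   S   ·   ┃       ┏━━━━━━━━━━━━━━━━━━
              │           ┃       ┃ Calculator       
      · ─ S   · ─ ·       ┃       ┠──────────────────
                  │       ┃       ┃                  
      ·   · ─ ·   ·       ┃       ┃┌───┬───┬───┬───┐ 
      │                   ┃       ┃│ 7 │ 8 │ 9 │ ÷ │ 
      ·                   ┃       ┃├───┼───┼───┼───┤ 
: (0,1)                   ┃       ┃│ 4 │ 5 │ 6 │ × │ 
                          ┃       ┃├───┼───┼───┼───┤ 
                          ┃       ┃│ 1 │ 2 │ 3 │ - │ 
━━━━━━━━━━━━━━━━━━━━━━━━━━┛       ┃├───┼───┼───┼───┤ 
                   ┃              ┃│ 0 │ . │ = │ + │ 
                   ┃              ┃├───┼───┼───┼───┤ 
                   ┃              ┃│ C │ MC│ MR│ M+│ 
━━━━━━━━━━━━━━━━━━━┛              ┃└───┴───┴───┴───┘ 
                                  ┃                  
                                  ┗━━━━━━━━━━━━━━━━━━


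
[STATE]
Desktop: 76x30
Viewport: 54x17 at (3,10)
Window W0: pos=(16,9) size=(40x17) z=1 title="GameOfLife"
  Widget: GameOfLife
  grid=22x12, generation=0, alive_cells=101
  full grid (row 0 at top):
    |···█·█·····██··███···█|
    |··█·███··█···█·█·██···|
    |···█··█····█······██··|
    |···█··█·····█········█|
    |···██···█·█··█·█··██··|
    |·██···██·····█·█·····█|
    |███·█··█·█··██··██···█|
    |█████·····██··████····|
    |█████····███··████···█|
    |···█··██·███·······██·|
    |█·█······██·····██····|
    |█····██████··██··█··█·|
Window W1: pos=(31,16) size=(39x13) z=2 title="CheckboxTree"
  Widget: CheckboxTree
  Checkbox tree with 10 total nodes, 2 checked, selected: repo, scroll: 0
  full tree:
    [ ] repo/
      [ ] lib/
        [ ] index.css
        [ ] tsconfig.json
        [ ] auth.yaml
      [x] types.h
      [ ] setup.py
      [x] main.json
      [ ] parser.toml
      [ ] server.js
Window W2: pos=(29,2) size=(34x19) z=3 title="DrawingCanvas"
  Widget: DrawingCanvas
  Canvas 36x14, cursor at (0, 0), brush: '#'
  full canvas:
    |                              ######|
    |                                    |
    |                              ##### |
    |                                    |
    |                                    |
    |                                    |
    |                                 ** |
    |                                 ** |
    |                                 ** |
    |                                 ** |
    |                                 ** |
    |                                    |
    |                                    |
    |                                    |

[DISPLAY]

             ┃ GameOfLife ┃                           
             ┠────────────┃                           
             ┃Gen: 0      ┃                           
             ┃···█·█·····█┃                           
             ┃··█·███··█··┃                           
             ┃···█··█····█┃                           
             ┃···█··█·····┃                           
             ┃···██···█·█·┃                           
             ┃·██···██····┃                           
             ┃███·█··█·█··┃                           
             ┃█████·····██┗━━━━━━━━━━━━━━━━━━━━━━━━━━━
             ┃█████····███··┃     [ ] index.css       
             ┃···█··██·███··┃     [ ] tsconfig.json   
             ┃█·█······██···┃     [ ] auth.yaml       
             ┃█····██████··█┃   [x] types.h           
             ┗━━━━━━━━━━━━━━┃   [ ] setup.py          
                            ┃   [x] main.json         


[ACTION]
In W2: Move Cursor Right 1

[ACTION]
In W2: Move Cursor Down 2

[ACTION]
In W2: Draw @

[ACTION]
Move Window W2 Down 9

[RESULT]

             ┃ GameOfLife                           ┃ 
             ┠────────────┏━━━━━━━━━━━━━━━━━━━━━━━━━━━
             ┃Gen: 0      ┃ DrawingCanvas             
             ┃···█·█·····█┠───────────────────────────
             ┃··█·███··█··┃                           
             ┃···█··█····█┃                           
             ┃···█··█·····┃ @                         
             ┃···██···█·█·┃                           
             ┃·██···██····┃                           
             ┃███·█··█·█··┃                           
             ┃█████·····██┃                           
             ┃█████····███┃                           
             ┃···█··██·███┃                           
             ┃█·█······██·┃                           
             ┃█····██████·┃                           
             ┗━━━━━━━━━━━━┃                           
                          ┃                           


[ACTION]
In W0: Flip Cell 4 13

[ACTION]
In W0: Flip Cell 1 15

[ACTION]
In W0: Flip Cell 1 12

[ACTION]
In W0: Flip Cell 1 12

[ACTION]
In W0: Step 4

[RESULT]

             ┃ GameOfLife                           ┃ 
             ┠────────────┏━━━━━━━━━━━━━━━━━━━━━━━━━━━
             ┃Gen: 4      ┃ DrawingCanvas             
             ┃····█······█┠───────────────────────────
             ┃···█··█·····┃                           
             ┃···█··█·····┃                           
             ┃····█·█·██·█┃ @                         
             ┃···········█┃                           
             ┃········█··█┃                           
             ┃·········███┃                           
             ┃············┃                           
             ┃············┃                           
             ┃██··██······┃                           
             ┃██····█·····┃                           
             ┃······█·····┃                           
             ┗━━━━━━━━━━━━┃                           
                          ┃                           
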